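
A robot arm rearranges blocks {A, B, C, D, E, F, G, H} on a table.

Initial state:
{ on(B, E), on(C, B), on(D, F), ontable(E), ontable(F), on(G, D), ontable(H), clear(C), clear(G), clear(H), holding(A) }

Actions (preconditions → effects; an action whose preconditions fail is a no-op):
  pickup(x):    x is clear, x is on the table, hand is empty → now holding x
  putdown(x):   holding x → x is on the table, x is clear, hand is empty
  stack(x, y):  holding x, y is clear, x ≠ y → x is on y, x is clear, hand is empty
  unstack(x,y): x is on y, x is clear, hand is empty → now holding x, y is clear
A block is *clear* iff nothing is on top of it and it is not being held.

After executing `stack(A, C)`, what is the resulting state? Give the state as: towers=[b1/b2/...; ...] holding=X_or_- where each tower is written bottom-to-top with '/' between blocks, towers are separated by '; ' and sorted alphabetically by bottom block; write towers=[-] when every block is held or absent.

towers=[E/B/C/A; F/D/G; H] holding=-

before: towers=[E/B/C; F/D/G; H] holding=A
pre[stack(A, C)]: holding(A) ✓, clear(C) ✓, A≠C ✓
all met → apply stack(A, C)
after:  towers=[E/B/C/A; F/D/G; H] holding=-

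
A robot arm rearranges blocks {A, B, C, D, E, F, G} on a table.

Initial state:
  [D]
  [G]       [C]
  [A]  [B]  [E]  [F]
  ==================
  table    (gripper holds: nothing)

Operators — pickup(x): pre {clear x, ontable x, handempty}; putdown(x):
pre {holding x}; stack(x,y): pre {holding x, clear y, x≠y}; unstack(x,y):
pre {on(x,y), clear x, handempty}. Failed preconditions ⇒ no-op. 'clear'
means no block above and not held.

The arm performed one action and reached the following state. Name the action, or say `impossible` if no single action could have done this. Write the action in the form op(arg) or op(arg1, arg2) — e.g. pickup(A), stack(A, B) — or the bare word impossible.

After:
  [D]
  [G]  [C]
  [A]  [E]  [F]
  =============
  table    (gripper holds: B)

pickup(B)

target: towers=[A/G/D; E/C; F] holding=B
         pickup(B) → towers=[A/G/D; E/C; F] holding=B  ← match
         pickup(F) → towers=[A/G/D; B; E/C] holding=F
     unstack(D, G) → towers=[A/G; B; E/C; F] holding=D
     unstack(C, E) → towers=[A/G/D; B; E; F] holding=C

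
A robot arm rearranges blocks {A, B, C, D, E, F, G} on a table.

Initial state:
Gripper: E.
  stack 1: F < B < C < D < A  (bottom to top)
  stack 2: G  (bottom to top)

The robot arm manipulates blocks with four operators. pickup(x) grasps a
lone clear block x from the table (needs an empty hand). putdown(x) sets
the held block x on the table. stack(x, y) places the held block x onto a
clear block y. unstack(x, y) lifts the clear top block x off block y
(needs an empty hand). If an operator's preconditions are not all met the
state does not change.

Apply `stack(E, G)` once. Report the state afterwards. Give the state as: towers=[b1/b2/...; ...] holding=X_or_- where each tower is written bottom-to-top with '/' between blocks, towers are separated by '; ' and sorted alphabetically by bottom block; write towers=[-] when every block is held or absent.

towers=[F/B/C/D/A; G/E] holding=-

before: towers=[F/B/C/D/A; G] holding=E
pre[stack(E, G)]: holding(E) ok, clear(G) ok, E≠G ok
all met → apply stack(E, G)
after:  towers=[F/B/C/D/A; G/E] holding=-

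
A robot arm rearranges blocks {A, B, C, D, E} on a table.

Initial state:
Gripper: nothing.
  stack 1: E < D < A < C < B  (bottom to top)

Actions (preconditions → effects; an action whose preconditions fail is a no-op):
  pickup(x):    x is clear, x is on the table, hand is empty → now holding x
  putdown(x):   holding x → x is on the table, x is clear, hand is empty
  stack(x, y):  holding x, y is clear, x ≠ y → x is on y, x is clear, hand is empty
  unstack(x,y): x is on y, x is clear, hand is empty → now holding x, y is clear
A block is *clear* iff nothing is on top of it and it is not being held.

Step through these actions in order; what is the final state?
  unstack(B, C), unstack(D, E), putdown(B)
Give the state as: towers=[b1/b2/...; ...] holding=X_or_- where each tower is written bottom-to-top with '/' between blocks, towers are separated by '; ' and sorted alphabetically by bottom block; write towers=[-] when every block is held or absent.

step 1 (unstack(B, C)): towers=[E/D/A/C] holding=B
step 2 (unstack(D, E)) [no-op]: towers=[E/D/A/C] holding=B
step 3 (putdown(B)): towers=[B; E/D/A/C] holding=-

towers=[B; E/D/A/C] holding=-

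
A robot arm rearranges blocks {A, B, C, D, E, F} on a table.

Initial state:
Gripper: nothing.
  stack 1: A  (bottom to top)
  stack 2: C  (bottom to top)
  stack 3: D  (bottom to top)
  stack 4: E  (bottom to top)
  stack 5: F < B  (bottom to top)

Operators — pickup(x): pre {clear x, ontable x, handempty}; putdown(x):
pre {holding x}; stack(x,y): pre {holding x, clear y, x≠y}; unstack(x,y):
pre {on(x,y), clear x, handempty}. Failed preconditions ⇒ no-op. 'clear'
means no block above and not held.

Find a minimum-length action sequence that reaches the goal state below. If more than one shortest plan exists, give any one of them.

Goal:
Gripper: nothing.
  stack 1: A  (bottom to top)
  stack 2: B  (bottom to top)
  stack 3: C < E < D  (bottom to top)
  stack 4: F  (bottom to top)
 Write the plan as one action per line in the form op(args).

unstack(B, F)
putdown(B)
pickup(E)
stack(E, C)
pickup(D)
stack(D, E)

step 1 (unstack(B, F)): towers=[A; C; D; E; F] holding=B
step 2 (putdown(B)): towers=[A; B; C; D; E; F] holding=-
step 3 (pickup(E)): towers=[A; B; C; D; F] holding=E
step 4 (stack(E, C)): towers=[A; B; C/E; D; F] holding=-
step 5 (pickup(D)): towers=[A; B; C/E; F] holding=D
step 6 (stack(D, E)): towers=[A; B; C/E/D; F] holding=-
goal check: towers=[A; B; C/E/D; F] holding=- — reached (length 6, optimal by BFS)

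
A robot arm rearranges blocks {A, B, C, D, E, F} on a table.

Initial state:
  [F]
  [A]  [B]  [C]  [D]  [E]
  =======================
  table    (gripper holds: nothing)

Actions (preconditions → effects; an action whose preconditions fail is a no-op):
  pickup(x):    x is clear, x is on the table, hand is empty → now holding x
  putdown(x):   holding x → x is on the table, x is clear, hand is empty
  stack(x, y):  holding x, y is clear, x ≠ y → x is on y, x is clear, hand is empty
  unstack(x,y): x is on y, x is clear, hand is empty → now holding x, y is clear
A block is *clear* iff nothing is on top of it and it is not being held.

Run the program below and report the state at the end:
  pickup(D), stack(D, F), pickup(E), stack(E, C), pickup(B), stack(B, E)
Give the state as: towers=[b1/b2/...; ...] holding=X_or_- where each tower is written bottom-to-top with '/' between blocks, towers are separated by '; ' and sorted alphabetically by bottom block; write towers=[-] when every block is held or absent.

step 1 (pickup(D)): towers=[A/F; B; C; E] holding=D
step 2 (stack(D, F)): towers=[A/F/D; B; C; E] holding=-
step 3 (pickup(E)): towers=[A/F/D; B; C] holding=E
step 4 (stack(E, C)): towers=[A/F/D; B; C/E] holding=-
step 5 (pickup(B)): towers=[A/F/D; C/E] holding=B
step 6 (stack(B, E)): towers=[A/F/D; C/E/B] holding=-

towers=[A/F/D; C/E/B] holding=-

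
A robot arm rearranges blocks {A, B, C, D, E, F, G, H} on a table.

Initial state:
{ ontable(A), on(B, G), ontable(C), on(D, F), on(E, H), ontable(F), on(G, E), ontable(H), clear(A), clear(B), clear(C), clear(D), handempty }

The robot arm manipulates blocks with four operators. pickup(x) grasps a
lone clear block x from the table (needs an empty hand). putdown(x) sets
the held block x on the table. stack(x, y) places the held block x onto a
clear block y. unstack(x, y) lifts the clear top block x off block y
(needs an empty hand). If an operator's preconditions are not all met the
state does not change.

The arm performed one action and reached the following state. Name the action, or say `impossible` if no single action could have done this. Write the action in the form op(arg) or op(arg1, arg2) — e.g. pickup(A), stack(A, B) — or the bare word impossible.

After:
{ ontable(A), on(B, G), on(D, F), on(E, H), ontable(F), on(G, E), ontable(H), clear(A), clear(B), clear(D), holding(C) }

target: towers=[A; F/D; H/E/G/B] holding=C
         pickup(A) → towers=[C; F/D; H/E/G/B] holding=A
     unstack(B, G) → towers=[A; C; F/D; H/E/G] holding=B
     unstack(D, F) → towers=[A; C; F; H/E/G/B] holding=D
         pickup(C) → towers=[A; F/D; H/E/G/B] holding=C  ← match

pickup(C)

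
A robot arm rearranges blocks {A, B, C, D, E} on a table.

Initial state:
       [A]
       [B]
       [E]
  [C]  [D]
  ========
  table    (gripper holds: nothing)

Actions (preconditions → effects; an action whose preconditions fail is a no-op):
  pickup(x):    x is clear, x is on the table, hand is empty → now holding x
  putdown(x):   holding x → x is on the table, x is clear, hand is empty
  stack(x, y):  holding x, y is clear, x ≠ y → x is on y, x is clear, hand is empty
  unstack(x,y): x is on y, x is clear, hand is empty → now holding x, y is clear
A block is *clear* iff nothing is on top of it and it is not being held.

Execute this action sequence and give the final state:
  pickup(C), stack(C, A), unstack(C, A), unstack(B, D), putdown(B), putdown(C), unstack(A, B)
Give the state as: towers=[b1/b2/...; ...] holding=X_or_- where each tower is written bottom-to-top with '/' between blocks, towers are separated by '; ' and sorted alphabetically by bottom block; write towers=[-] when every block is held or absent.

step 1 (pickup(C)): towers=[D/E/B/A] holding=C
step 2 (stack(C, A)): towers=[D/E/B/A/C] holding=-
step 3 (unstack(C, A)): towers=[D/E/B/A] holding=C
step 4 (unstack(B, D)) [no-op]: towers=[D/E/B/A] holding=C
step 5 (putdown(B)) [no-op]: towers=[D/E/B/A] holding=C
step 6 (putdown(C)): towers=[C; D/E/B/A] holding=-
step 7 (unstack(A, B)): towers=[C; D/E/B] holding=A

towers=[C; D/E/B] holding=A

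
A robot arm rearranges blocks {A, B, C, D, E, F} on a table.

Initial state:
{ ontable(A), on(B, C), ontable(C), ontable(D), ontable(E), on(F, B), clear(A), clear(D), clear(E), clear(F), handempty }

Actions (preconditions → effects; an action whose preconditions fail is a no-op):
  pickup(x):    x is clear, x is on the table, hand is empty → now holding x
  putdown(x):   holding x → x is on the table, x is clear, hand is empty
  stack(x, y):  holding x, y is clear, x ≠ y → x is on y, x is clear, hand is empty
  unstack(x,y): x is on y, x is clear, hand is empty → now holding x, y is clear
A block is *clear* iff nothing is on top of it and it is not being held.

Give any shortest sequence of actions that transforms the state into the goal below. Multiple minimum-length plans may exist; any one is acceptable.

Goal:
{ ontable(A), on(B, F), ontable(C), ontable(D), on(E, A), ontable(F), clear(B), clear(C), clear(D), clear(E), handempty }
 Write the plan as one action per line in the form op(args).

step 1 (unstack(F, B)): towers=[A; C/B; D; E] holding=F
step 2 (putdown(F)): towers=[A; C/B; D; E; F] holding=-
step 3 (unstack(B, C)): towers=[A; C; D; E; F] holding=B
step 4 (stack(B, F)): towers=[A; C; D; E; F/B] holding=-
step 5 (pickup(E)): towers=[A; C; D; F/B] holding=E
step 6 (stack(E, A)): towers=[A/E; C; D; F/B] holding=-
goal check: towers=[A/E; C; D; F/B] holding=- — reached (length 6, optimal by BFS)

unstack(F, B)
putdown(F)
unstack(B, C)
stack(B, F)
pickup(E)
stack(E, A)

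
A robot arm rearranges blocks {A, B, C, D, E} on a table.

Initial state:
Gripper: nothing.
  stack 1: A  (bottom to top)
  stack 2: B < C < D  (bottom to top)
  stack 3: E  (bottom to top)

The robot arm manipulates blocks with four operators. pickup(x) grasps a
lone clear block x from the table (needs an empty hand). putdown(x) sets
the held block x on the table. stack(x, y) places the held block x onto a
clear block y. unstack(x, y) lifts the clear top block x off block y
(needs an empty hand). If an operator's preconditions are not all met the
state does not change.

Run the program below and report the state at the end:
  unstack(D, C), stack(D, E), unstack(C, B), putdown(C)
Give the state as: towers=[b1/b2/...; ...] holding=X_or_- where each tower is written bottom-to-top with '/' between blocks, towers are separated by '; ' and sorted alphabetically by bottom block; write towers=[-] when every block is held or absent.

towers=[A; B; C; E/D] holding=-

step 1 (unstack(D, C)): towers=[A; B/C; E] holding=D
step 2 (stack(D, E)): towers=[A; B/C; E/D] holding=-
step 3 (unstack(C, B)): towers=[A; B; E/D] holding=C
step 4 (putdown(C)): towers=[A; B; C; E/D] holding=-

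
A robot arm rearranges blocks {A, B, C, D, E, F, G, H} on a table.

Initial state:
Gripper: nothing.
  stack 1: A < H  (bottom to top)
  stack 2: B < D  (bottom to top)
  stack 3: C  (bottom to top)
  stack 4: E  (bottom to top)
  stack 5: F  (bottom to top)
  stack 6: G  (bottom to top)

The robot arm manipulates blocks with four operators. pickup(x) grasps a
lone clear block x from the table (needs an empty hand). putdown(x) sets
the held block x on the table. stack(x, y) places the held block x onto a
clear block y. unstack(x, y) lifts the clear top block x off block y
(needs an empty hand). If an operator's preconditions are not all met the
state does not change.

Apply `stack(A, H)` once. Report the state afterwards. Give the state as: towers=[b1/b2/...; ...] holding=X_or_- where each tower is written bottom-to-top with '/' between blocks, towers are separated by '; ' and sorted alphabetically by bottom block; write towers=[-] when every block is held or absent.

before: towers=[A/H; B/D; C; E; F; G] holding=-
pre[stack(A, H)]: holding(A) no, clear(H) yes, A≠H yes
holding(A) unmet → stack(A, H) is a no-op
after:  towers=[A/H; B/D; C; E; F; G] holding=-

towers=[A/H; B/D; C; E; F; G] holding=-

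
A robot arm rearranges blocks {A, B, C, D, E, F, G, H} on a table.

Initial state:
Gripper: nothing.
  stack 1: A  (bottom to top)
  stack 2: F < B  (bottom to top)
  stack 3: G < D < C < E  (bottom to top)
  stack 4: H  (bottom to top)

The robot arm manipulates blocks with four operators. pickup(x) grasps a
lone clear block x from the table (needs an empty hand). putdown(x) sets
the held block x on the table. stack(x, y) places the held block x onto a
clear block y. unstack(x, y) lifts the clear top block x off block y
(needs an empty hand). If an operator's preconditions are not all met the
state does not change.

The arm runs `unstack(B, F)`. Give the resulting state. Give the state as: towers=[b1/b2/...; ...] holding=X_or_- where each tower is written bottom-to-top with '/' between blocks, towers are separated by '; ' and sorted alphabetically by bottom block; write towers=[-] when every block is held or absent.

towers=[A; F; G/D/C/E; H] holding=B

before: towers=[A; F/B; G/D/C/E; H] holding=-
pre[unstack(B, F)]: on(B,F) ok, clear(B) ok, handempty ok
all met → apply unstack(B, F)
after:  towers=[A; F; G/D/C/E; H] holding=B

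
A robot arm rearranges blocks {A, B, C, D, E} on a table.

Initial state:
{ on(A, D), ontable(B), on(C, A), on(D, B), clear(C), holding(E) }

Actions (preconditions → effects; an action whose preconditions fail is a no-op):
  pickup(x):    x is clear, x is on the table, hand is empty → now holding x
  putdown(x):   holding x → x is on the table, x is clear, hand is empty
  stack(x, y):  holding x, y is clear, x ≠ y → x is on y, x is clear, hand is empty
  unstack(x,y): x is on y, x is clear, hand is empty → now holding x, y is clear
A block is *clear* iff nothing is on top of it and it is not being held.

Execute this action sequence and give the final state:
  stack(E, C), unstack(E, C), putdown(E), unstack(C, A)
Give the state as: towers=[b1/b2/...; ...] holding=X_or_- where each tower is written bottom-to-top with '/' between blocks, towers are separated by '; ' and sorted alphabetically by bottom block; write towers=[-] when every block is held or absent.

step 1 (stack(E, C)): towers=[B/D/A/C/E] holding=-
step 2 (unstack(E, C)): towers=[B/D/A/C] holding=E
step 3 (putdown(E)): towers=[B/D/A/C; E] holding=-
step 4 (unstack(C, A)): towers=[B/D/A; E] holding=C

towers=[B/D/A; E] holding=C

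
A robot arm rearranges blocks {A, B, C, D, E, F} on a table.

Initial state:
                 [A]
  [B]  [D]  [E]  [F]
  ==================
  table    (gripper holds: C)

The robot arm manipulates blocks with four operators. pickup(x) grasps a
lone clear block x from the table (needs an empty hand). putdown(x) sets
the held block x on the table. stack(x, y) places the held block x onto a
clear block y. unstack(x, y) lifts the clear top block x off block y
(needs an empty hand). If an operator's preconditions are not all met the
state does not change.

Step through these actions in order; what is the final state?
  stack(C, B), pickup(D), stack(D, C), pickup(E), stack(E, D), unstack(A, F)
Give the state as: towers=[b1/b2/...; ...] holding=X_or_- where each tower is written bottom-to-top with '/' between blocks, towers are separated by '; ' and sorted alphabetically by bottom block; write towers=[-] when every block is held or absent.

step 1 (stack(C, B)): towers=[B/C; D; E; F/A] holding=-
step 2 (pickup(D)): towers=[B/C; E; F/A] holding=D
step 3 (stack(D, C)): towers=[B/C/D; E; F/A] holding=-
step 4 (pickup(E)): towers=[B/C/D; F/A] holding=E
step 5 (stack(E, D)): towers=[B/C/D/E; F/A] holding=-
step 6 (unstack(A, F)): towers=[B/C/D/E; F] holding=A

towers=[B/C/D/E; F] holding=A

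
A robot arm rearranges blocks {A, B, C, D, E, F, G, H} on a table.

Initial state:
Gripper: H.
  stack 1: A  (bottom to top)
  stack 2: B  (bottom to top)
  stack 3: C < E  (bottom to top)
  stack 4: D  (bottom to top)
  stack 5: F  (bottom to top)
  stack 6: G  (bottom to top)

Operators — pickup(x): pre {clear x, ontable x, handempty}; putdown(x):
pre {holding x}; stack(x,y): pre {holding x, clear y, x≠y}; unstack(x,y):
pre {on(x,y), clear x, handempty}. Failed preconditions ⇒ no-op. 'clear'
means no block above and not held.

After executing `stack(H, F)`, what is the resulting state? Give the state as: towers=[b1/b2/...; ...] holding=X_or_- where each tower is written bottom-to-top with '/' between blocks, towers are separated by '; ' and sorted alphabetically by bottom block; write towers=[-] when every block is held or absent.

before: towers=[A; B; C/E; D; F; G] holding=H
pre[stack(H, F)]: holding(H) ✓, clear(F) ✓, H≠F ✓
all met → apply stack(H, F)
after:  towers=[A; B; C/E; D; F/H; G] holding=-

towers=[A; B; C/E; D; F/H; G] holding=-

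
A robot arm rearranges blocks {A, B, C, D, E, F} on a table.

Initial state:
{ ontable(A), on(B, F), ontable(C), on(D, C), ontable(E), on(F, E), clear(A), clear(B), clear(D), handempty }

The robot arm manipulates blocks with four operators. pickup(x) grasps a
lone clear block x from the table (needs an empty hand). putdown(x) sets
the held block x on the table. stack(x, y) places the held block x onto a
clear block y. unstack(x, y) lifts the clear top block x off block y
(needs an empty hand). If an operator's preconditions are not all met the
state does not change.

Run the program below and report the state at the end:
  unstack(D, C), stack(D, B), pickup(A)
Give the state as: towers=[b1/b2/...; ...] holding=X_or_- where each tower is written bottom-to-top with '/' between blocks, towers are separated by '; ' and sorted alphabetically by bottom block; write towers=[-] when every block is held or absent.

towers=[C; E/F/B/D] holding=A

step 1 (unstack(D, C)): towers=[A; C; E/F/B] holding=D
step 2 (stack(D, B)): towers=[A; C; E/F/B/D] holding=-
step 3 (pickup(A)): towers=[C; E/F/B/D] holding=A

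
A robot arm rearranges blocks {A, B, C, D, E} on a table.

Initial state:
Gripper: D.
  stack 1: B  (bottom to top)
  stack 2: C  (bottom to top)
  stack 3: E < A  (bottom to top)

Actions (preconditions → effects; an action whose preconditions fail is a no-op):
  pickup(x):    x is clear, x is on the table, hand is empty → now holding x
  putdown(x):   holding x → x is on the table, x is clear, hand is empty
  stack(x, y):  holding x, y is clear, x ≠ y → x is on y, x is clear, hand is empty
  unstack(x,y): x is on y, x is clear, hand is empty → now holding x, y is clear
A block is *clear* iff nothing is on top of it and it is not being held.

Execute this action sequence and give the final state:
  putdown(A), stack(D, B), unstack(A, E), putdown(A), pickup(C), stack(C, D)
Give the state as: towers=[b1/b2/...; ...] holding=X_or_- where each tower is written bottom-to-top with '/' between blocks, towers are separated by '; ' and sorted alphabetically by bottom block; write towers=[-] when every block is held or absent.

towers=[A; B/D/C; E] holding=-

step 1 (putdown(A)) [no-op]: towers=[B; C; E/A] holding=D
step 2 (stack(D, B)): towers=[B/D; C; E/A] holding=-
step 3 (unstack(A, E)): towers=[B/D; C; E] holding=A
step 4 (putdown(A)): towers=[A; B/D; C; E] holding=-
step 5 (pickup(C)): towers=[A; B/D; E] holding=C
step 6 (stack(C, D)): towers=[A; B/D/C; E] holding=-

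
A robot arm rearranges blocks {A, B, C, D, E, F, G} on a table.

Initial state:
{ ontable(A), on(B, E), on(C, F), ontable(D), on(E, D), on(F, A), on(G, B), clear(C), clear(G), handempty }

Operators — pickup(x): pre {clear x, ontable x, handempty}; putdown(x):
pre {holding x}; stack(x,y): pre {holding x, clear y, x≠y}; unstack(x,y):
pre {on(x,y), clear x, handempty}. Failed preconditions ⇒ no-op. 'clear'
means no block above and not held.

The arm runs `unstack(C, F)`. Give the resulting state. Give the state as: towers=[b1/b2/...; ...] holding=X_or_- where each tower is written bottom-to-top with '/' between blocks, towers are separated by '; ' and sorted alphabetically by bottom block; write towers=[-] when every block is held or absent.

before: towers=[A/F/C; D/E/B/G] holding=-
pre[unstack(C, F)]: on(C,F) ok, clear(C) ok, handempty ok
all met → apply unstack(C, F)
after:  towers=[A/F; D/E/B/G] holding=C

towers=[A/F; D/E/B/G] holding=C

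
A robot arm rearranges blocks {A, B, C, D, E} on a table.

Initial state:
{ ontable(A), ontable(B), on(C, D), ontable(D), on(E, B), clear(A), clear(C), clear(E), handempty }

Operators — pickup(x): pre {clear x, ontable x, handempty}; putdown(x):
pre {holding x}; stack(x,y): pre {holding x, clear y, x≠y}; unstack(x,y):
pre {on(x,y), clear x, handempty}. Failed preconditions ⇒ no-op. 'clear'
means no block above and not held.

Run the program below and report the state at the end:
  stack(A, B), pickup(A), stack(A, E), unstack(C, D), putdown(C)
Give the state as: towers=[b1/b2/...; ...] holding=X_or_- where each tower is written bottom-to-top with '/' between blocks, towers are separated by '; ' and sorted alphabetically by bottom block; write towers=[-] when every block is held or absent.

step 1 (stack(A, B)) [no-op]: towers=[A; B/E; D/C] holding=-
step 2 (pickup(A)): towers=[B/E; D/C] holding=A
step 3 (stack(A, E)): towers=[B/E/A; D/C] holding=-
step 4 (unstack(C, D)): towers=[B/E/A; D] holding=C
step 5 (putdown(C)): towers=[B/E/A; C; D] holding=-

towers=[B/E/A; C; D] holding=-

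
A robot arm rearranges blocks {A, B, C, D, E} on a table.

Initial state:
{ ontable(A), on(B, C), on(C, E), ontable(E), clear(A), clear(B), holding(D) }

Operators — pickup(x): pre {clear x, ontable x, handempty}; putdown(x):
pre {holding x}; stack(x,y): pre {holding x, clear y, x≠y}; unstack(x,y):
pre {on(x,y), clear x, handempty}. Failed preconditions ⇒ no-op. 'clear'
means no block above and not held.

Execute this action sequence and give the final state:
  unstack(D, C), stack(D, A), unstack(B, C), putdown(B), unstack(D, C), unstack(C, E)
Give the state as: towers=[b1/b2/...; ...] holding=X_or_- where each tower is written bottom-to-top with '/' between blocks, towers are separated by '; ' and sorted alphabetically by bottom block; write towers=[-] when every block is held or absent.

step 1 (unstack(D, C)) [no-op]: towers=[A; E/C/B] holding=D
step 2 (stack(D, A)): towers=[A/D; E/C/B] holding=-
step 3 (unstack(B, C)): towers=[A/D; E/C] holding=B
step 4 (putdown(B)): towers=[A/D; B; E/C] holding=-
step 5 (unstack(D, C)) [no-op]: towers=[A/D; B; E/C] holding=-
step 6 (unstack(C, E)): towers=[A/D; B; E] holding=C

towers=[A/D; B; E] holding=C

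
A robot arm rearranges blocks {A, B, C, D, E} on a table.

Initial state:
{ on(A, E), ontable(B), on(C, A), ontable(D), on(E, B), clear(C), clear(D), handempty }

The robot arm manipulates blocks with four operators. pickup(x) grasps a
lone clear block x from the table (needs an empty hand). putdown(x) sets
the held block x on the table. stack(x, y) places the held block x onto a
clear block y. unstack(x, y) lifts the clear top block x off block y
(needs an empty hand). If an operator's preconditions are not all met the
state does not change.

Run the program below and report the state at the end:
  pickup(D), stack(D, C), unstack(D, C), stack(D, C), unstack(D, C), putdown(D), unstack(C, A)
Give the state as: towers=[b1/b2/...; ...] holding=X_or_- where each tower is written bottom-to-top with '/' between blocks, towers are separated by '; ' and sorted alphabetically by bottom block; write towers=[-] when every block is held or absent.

step 1 (pickup(D)): towers=[B/E/A/C] holding=D
step 2 (stack(D, C)): towers=[B/E/A/C/D] holding=-
step 3 (unstack(D, C)): towers=[B/E/A/C] holding=D
step 4 (stack(D, C)): towers=[B/E/A/C/D] holding=-
step 5 (unstack(D, C)): towers=[B/E/A/C] holding=D
step 6 (putdown(D)): towers=[B/E/A/C; D] holding=-
step 7 (unstack(C, A)): towers=[B/E/A; D] holding=C

towers=[B/E/A; D] holding=C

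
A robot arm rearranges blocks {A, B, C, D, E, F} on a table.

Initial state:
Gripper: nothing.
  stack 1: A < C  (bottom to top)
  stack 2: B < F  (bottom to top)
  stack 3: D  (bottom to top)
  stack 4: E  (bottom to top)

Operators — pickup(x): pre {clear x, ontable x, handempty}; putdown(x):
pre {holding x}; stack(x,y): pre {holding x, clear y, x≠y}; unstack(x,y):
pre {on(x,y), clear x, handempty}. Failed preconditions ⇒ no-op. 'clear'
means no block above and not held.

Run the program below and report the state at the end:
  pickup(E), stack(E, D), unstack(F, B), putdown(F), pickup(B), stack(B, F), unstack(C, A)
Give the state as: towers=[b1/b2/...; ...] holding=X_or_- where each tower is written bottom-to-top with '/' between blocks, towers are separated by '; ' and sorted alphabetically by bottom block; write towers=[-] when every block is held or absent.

step 1 (pickup(E)): towers=[A/C; B/F; D] holding=E
step 2 (stack(E, D)): towers=[A/C; B/F; D/E] holding=-
step 3 (unstack(F, B)): towers=[A/C; B; D/E] holding=F
step 4 (putdown(F)): towers=[A/C; B; D/E; F] holding=-
step 5 (pickup(B)): towers=[A/C; D/E; F] holding=B
step 6 (stack(B, F)): towers=[A/C; D/E; F/B] holding=-
step 7 (unstack(C, A)): towers=[A; D/E; F/B] holding=C

towers=[A; D/E; F/B] holding=C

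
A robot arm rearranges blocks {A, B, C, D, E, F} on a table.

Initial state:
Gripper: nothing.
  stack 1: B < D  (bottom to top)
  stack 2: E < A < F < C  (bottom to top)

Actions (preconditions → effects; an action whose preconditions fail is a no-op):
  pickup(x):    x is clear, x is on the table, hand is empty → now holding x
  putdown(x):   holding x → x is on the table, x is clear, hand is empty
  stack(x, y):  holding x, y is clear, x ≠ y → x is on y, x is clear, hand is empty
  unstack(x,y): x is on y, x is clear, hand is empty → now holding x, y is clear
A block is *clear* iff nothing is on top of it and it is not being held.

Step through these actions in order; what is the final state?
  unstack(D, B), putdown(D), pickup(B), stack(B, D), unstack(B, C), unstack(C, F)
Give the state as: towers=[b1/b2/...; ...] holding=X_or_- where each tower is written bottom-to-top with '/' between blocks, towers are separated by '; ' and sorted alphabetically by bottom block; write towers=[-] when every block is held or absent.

towers=[D/B; E/A/F] holding=C

step 1 (unstack(D, B)): towers=[B; E/A/F/C] holding=D
step 2 (putdown(D)): towers=[B; D; E/A/F/C] holding=-
step 3 (pickup(B)): towers=[D; E/A/F/C] holding=B
step 4 (stack(B, D)): towers=[D/B; E/A/F/C] holding=-
step 5 (unstack(B, C)) [no-op]: towers=[D/B; E/A/F/C] holding=-
step 6 (unstack(C, F)): towers=[D/B; E/A/F] holding=C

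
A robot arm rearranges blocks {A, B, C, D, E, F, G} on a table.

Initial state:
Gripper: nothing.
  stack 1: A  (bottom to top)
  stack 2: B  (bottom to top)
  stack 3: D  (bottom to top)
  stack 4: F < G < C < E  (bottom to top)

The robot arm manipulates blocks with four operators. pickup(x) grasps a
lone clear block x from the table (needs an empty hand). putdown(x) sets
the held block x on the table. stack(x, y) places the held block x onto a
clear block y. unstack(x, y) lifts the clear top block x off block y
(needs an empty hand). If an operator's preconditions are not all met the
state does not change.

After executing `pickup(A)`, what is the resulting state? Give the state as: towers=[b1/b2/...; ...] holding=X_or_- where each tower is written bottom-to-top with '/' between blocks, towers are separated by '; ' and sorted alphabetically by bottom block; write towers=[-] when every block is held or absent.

before: towers=[A; B; D; F/G/C/E] holding=-
pre[pickup(A)]: clear(A) ✓, ontable(A) ✓, handempty ✓
all met → apply pickup(A)
after:  towers=[B; D; F/G/C/E] holding=A

towers=[B; D; F/G/C/E] holding=A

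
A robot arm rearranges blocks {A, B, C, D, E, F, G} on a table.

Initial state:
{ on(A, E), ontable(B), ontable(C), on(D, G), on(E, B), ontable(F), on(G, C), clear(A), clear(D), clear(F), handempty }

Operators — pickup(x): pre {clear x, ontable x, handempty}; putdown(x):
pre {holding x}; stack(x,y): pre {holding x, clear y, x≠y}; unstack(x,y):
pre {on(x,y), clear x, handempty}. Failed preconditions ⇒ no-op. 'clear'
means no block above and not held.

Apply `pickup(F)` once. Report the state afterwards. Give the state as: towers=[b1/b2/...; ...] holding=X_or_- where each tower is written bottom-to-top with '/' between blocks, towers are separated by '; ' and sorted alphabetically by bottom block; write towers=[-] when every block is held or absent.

towers=[B/E/A; C/G/D] holding=F

before: towers=[B/E/A; C/G/D; F] holding=-
pre[pickup(F)]: clear(F) ok, ontable(F) ok, handempty ok
all met → apply pickup(F)
after:  towers=[B/E/A; C/G/D] holding=F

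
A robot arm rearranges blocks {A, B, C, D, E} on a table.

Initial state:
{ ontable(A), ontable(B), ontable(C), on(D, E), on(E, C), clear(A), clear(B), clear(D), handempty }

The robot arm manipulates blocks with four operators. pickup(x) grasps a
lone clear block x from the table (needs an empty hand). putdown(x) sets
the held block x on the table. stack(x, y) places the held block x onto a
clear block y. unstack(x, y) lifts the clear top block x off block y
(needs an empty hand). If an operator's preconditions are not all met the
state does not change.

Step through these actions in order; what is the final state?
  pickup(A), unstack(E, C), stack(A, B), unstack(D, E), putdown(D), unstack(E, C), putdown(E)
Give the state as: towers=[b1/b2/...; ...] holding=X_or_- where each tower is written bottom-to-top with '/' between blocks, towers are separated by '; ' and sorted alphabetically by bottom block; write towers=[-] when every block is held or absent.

towers=[B/A; C; D; E] holding=-

step 1 (pickup(A)): towers=[B; C/E/D] holding=A
step 2 (unstack(E, C)) [no-op]: towers=[B; C/E/D] holding=A
step 3 (stack(A, B)): towers=[B/A; C/E/D] holding=-
step 4 (unstack(D, E)): towers=[B/A; C/E] holding=D
step 5 (putdown(D)): towers=[B/A; C/E; D] holding=-
step 6 (unstack(E, C)): towers=[B/A; C; D] holding=E
step 7 (putdown(E)): towers=[B/A; C; D; E] holding=-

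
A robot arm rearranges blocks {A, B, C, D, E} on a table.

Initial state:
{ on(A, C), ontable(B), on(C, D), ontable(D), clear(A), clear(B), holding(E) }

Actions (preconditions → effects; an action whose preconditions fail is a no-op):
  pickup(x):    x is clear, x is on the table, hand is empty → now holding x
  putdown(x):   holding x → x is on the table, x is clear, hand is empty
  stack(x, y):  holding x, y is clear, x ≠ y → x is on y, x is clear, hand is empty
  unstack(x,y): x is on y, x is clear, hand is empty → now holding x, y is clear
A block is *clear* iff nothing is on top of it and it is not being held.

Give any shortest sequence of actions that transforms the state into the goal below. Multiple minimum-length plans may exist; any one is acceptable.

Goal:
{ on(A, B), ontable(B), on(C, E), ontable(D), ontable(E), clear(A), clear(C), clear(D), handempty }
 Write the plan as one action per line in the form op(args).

step 1 (putdown(E)): towers=[B; D/C/A; E] holding=-
step 2 (unstack(A, C)): towers=[B; D/C; E] holding=A
step 3 (stack(A, B)): towers=[B/A; D/C; E] holding=-
step 4 (unstack(C, D)): towers=[B/A; D; E] holding=C
step 5 (stack(C, E)): towers=[B/A; D; E/C] holding=-
goal check: towers=[B/A; D; E/C] holding=- — reached (length 5, optimal by BFS)

putdown(E)
unstack(A, C)
stack(A, B)
unstack(C, D)
stack(C, E)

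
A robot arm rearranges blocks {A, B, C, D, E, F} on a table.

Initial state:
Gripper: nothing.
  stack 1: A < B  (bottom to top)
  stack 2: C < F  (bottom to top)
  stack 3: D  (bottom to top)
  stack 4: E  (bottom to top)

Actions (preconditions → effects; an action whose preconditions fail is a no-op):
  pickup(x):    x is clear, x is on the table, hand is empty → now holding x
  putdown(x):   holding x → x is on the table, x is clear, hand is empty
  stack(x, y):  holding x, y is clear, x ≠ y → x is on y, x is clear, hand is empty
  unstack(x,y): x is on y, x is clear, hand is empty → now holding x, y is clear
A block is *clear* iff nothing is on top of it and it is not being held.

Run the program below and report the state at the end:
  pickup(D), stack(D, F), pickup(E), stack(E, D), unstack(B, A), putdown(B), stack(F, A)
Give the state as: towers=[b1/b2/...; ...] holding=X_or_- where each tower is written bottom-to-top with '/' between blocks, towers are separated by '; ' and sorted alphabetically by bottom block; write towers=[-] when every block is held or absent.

step 1 (pickup(D)): towers=[A/B; C/F; E] holding=D
step 2 (stack(D, F)): towers=[A/B; C/F/D; E] holding=-
step 3 (pickup(E)): towers=[A/B; C/F/D] holding=E
step 4 (stack(E, D)): towers=[A/B; C/F/D/E] holding=-
step 5 (unstack(B, A)): towers=[A; C/F/D/E] holding=B
step 6 (putdown(B)): towers=[A; B; C/F/D/E] holding=-
step 7 (stack(F, A)) [no-op]: towers=[A; B; C/F/D/E] holding=-

towers=[A; B; C/F/D/E] holding=-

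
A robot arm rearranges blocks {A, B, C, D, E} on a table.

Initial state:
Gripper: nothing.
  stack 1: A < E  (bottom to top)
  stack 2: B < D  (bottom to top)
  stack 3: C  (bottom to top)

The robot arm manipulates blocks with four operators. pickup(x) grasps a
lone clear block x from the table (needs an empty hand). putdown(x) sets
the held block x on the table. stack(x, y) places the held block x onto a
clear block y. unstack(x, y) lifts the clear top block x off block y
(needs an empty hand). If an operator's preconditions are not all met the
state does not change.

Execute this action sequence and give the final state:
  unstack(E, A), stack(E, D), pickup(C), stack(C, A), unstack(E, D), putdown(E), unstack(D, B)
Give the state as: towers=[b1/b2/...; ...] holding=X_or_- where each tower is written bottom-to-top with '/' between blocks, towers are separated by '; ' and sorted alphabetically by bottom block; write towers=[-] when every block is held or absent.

towers=[A/C; B; E] holding=D

step 1 (unstack(E, A)): towers=[A; B/D; C] holding=E
step 2 (stack(E, D)): towers=[A; B/D/E; C] holding=-
step 3 (pickup(C)): towers=[A; B/D/E] holding=C
step 4 (stack(C, A)): towers=[A/C; B/D/E] holding=-
step 5 (unstack(E, D)): towers=[A/C; B/D] holding=E
step 6 (putdown(E)): towers=[A/C; B/D; E] holding=-
step 7 (unstack(D, B)): towers=[A/C; B; E] holding=D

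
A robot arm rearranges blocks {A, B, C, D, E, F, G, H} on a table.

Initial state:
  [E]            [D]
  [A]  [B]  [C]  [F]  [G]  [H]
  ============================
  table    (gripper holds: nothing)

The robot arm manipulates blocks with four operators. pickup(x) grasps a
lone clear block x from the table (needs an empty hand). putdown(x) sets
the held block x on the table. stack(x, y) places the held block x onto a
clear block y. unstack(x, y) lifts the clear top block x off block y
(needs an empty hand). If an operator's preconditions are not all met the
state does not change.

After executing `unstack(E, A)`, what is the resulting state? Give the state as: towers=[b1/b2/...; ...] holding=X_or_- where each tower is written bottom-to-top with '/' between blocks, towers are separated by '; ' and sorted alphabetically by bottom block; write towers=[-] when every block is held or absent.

towers=[A; B; C; F/D; G; H] holding=E

before: towers=[A/E; B; C; F/D; G; H] holding=-
pre[unstack(E, A)]: on(E,A) ✓, clear(E) ✓, handempty ✓
all met → apply unstack(E, A)
after:  towers=[A; B; C; F/D; G; H] holding=E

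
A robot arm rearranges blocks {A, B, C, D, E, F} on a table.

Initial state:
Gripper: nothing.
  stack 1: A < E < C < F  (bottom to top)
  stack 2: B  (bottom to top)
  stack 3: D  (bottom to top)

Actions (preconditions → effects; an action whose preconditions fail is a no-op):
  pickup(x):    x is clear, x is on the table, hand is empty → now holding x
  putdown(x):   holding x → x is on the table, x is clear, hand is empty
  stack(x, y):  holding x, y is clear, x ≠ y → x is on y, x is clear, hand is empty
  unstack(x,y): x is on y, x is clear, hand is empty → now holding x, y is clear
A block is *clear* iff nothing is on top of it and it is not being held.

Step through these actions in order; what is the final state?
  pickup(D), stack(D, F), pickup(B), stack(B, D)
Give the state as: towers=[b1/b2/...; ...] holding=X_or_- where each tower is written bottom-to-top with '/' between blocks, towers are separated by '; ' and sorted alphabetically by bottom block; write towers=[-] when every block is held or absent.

towers=[A/E/C/F/D/B] holding=-

step 1 (pickup(D)): towers=[A/E/C/F; B] holding=D
step 2 (stack(D, F)): towers=[A/E/C/F/D; B] holding=-
step 3 (pickup(B)): towers=[A/E/C/F/D] holding=B
step 4 (stack(B, D)): towers=[A/E/C/F/D/B] holding=-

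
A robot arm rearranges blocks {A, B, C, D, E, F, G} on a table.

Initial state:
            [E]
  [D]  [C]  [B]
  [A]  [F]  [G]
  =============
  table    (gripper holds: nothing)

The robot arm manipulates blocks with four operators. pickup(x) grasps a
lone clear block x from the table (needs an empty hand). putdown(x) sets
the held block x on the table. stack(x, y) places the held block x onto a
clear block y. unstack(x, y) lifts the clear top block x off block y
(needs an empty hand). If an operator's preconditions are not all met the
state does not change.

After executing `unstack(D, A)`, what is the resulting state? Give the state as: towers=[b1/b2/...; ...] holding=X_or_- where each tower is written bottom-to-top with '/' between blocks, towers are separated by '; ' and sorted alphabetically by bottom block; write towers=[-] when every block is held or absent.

before: towers=[A/D; F/C; G/B/E] holding=-
pre[unstack(D, A)]: on(D,A) ✓, clear(D) ✓, handempty ✓
all met → apply unstack(D, A)
after:  towers=[A; F/C; G/B/E] holding=D

towers=[A; F/C; G/B/E] holding=D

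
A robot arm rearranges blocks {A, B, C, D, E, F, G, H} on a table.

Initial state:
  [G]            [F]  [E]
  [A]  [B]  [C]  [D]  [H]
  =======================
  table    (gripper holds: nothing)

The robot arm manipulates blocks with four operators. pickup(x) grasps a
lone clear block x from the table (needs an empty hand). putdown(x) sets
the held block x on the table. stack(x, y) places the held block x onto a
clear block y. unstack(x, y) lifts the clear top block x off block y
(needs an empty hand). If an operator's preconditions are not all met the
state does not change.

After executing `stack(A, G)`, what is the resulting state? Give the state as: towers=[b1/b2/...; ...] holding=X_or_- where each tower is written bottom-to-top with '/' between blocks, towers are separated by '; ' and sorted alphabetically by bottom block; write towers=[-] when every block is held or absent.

before: towers=[A/G; B; C; D/F; H/E] holding=-
pre[stack(A, G)]: holding(A) fail, clear(G) ok, A≠G ok
holding(A) unmet → stack(A, G) is a no-op
after:  towers=[A/G; B; C; D/F; H/E] holding=-

towers=[A/G; B; C; D/F; H/E] holding=-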